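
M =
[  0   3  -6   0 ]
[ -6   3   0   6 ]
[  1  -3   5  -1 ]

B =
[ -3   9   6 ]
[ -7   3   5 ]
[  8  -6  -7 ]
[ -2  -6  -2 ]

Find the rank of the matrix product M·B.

2

First compute MB:
[[-69,  45,  57],
 [-15, -81, -33],
 [ 60, -24, -42]]
Now row reduce the product.
R2 ← R2 − (5/23)·R1: [0, -2088/23, -1044/23]
R3 ← R3 + (20/23)·R1: [0, 348/23, 174/23]
R3 ← R3 + (1/6)·R2: [0, 0, 0]
2 nonzero rows, so rank(MB) = 2.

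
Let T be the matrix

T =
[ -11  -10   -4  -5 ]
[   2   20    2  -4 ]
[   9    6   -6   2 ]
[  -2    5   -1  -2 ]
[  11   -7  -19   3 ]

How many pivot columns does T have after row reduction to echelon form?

4

Row reduce to echelon form.
R2 ← R2 + (2/11)·R1: [0, 200/11, 14/11, -54/11]
R3 ← R3 + (9/11)·R1: [0, -24/11, -102/11, -23/11]
R4 ← R4 − (2/11)·R1: [0, 75/11, -3/11, -12/11]
R5 ← R5 + R1: [0, -17, -23, -2]
R3 ← R3 + (3/25)·R2: [0, 0, -228/25, -67/25]
R4 ← R4 − (3/8)·R2: [0, 0, -3/4, 3/4]
R5 ← R5 + (187/200)·R2: [0, 0, -2181/100, -659/100]
R4 ← R4 − (25/304)·R3: [0, 0, 0, 295/304]
R5 ← R5 − (727/304)·R3: [0, 0, 0, -55/304]
R5 ← R5 + (11/59)·R4: [0, 0, 0, 0]
Echelon form has 4 nonzero rows, so rank(T) = 4.
Each nonzero row contributes one pivot column: 4 pivot columns.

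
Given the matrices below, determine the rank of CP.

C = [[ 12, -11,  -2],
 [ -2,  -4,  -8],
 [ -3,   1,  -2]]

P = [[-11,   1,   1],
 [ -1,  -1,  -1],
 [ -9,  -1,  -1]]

2

First compute CP:
[[-103,  25,  25],
 [ 98,  10,  10],
 [ 50,  -2,  -2]]
Now row reduce the product.
R2 ← R2 + (98/103)·R1: [0, 3480/103, 3480/103]
R3 ← R3 + (50/103)·R1: [0, 1044/103, 1044/103]
R3 ← R3 − (3/10)·R2: [0, 0, 0]
2 nonzero rows, so rank(CP) = 2.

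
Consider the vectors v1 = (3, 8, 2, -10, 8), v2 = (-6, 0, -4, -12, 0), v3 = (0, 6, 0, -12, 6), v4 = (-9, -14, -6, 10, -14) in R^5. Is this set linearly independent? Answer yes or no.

no

Form the matrix with these vectors as rows and row reduce.
R2 ← R2 + (2)·R1: [0, 16, 0, -32, 16]
R4 ← R4 + (3)·R1: [0, 10, 0, -20, 10]
R3 ← R3 − (3/8)·R2: [0, 0, 0, 0, 0]
R4 ← R4 − (5/8)·R2: [0, 0, 0, 0, 0]
2 nonzero rows, so the 4 vectors span a space of dimension 2.
Since 2 < 4, the vectors are linearly dependent.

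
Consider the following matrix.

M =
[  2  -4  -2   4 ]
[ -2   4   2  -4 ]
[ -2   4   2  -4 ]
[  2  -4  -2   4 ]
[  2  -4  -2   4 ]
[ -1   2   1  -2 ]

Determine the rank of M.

1

Row reduce to echelon form.
R2 ← R2 + R1: [0, 0, 0, 0]
R3 ← R3 + R1: [0, 0, 0, 0]
R4 ← R4 − R1: [0, 0, 0, 0]
R5 ← R5 − R1: [0, 0, 0, 0]
R6 ← R6 + (1/2)·R1: [0, 0, 0, 0]
Echelon form has 1 nonzero row, so rank(M) = 1.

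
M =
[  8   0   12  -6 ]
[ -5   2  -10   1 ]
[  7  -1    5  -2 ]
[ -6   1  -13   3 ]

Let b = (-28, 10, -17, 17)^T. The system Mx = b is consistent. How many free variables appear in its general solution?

0

Row reduce the augmented matrix [M | b].
R2 ← R2 + (5/8)·R1: [0, 2, -5/2, -11/4, -15/2]
R3 ← R3 − (7/8)·R1: [0, -1, -11/2, 13/4, 15/2]
R4 ← R4 + (3/4)·R1: [0, 1, -4, -3/2, -4]
R3 ← R3 + (1/2)·R2: [0, 0, -27/4, 15/8, 15/4]
R4 ← R4 − (1/2)·R2: [0, 0, -11/4, -1/8, -1/4]
R4 ← R4 − (11/27)·R3: [0, 0, 0, -8/9, -16/9]
The echelon form has 4 nonzero rows, and every pivot lies in the first 4 columns, so rank(M) = rank([M|b]) = 4.
The system is consistent.
Free variables = (unknowns) − (rank) = 4 − 4 = 0.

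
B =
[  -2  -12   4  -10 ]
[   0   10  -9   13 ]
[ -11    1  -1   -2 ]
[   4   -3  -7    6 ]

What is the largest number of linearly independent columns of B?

4

Row reduce to echelon form.
R3 ← R3 − (11/2)·R1: [0, 67, -23, 53]
R4 ← R4 + (2)·R1: [0, -27, 1, -14]
R3 ← R3 − (67/10)·R2: [0, 0, 373/10, -341/10]
R4 ← R4 + (27/10)·R2: [0, 0, -233/10, 211/10]
R4 ← R4 + (233/373)·R3: [0, 0, 0, -75/373]
Echelon form has 4 nonzero rows, so rank(B) = 4.
The rank gives the maximum number of linearly independent columns: 4.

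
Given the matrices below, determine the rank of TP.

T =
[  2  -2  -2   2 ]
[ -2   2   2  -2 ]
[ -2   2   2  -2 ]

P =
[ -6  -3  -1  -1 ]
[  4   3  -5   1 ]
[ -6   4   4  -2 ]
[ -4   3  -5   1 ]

First compute TP:
[[-16, -14, -10,   2],
 [ 16,  14,  10,  -2],
 [ 16,  14,  10,  -2]]
Now row reduce the product.
R2 ← R2 + R1: [0, 0, 0, 0]
R3 ← R3 + R1: [0, 0, 0, 0]
1 nonzero row, so rank(TP) = 1.

1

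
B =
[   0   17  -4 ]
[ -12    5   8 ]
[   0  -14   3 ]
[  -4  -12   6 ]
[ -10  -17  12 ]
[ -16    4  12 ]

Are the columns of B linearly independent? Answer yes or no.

yes

Row reduce B to echelon form.
Swap R1 ↔ R2
R4 ← R4 − (1/3)·R1: [0, -41/3, 10/3]
R5 ← R5 − (5/6)·R1: [0, -127/6, 16/3]
R6 ← R6 − (4/3)·R1: [0, -8/3, 4/3]
R3 ← R3 + (14/17)·R2: [0, 0, -5/17]
R4 ← R4 + (41/51)·R2: [0, 0, 2/17]
R5 ← R5 + (127/102)·R2: [0, 0, 6/17]
R6 ← R6 + (8/51)·R2: [0, 0, 12/17]
R4 ← R4 + (2/5)·R3: [0, 0, 0]
R5 ← R5 + (6/5)·R3: [0, 0, 0]
R6 ← R6 + (12/5)·R3: [0, 0, 0]
3 pivots among 3 columns.
Every column is a pivot column, so the columns are linearly independent.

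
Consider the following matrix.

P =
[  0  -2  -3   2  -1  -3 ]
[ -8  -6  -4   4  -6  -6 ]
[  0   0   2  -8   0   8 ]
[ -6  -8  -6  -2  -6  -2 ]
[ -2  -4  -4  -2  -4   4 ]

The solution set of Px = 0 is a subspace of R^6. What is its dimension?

Row reduce to echelon form.
Swap R1 ↔ R2
R4 ← R4 − (3/4)·R1: [0, -7/2, -3, -5, -3/2, 5/2]
R5 ← R5 − (1/4)·R1: [0, -5/2, -3, -3, -5/2, 11/2]
R4 ← R4 − (7/4)·R2: [0, 0, 9/4, -17/2, 1/4, 31/4]
R5 ← R5 − (5/4)·R2: [0, 0, 3/4, -11/2, -5/4, 37/4]
R4 ← R4 − (9/8)·R3: [0, 0, 0, 1/2, 1/4, -5/4]
R5 ← R5 − (3/8)·R3: [0, 0, 0, -5/2, -5/4, 25/4]
R5 ← R5 + (5)·R4: [0, 0, 0, 0, 0, 0]
4 nonzero rows, so rank(P) = 4.
P has 6 columns; by rank–nullity, nullity = 6 − 4 = 2.

2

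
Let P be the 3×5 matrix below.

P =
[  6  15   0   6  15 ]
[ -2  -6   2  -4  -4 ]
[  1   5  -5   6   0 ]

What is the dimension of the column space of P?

Row reduce to echelon form.
R2 ← R2 + (1/3)·R1: [0, -1, 2, -2, 1]
R3 ← R3 − (1/6)·R1: [0, 5/2, -5, 5, -5/2]
R3 ← R3 + (5/2)·R2: [0, 0, 0, 0, 0]
Echelon form has 2 nonzero rows, so rank(P) = 2.
The column space has dimension equal to the rank: 2.

2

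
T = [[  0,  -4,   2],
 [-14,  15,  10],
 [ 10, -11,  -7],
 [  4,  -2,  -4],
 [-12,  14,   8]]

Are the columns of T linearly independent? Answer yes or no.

no

Row reduce T to echelon form.
Swap R1 ↔ R2
R3 ← R3 + (5/7)·R1: [0, -2/7, 1/7]
R4 ← R4 + (2/7)·R1: [0, 16/7, -8/7]
R5 ← R5 − (6/7)·R1: [0, 8/7, -4/7]
R3 ← R3 − (1/14)·R2: [0, 0, 0]
R4 ← R4 + (4/7)·R2: [0, 0, 0]
R5 ← R5 + (2/7)·R2: [0, 0, 0]
2 pivots among 3 columns.
Only 2 < 3 pivot columns, so the columns are linearly dependent.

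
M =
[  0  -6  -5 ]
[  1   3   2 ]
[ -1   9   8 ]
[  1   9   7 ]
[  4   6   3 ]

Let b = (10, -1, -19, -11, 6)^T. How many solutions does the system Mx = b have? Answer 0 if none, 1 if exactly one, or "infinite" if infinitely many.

Row reduce the augmented matrix [M | b].
Swap R1 ↔ R2
R3 ← R3 + R1: [0, 12, 10, -20]
R4 ← R4 − R1: [0, 6, 5, -10]
R5 ← R5 − (4)·R1: [0, -6, -5, 10]
R3 ← R3 + (2)·R2: [0, 0, 0, 0]
R4 ← R4 + R2: [0, 0, 0, 0]
R5 ← R5 − R2: [0, 0, 0, 0]
The echelon form has 2 nonzero rows, and every pivot lies in the first 3 columns, so rank(M) = rank([M|b]) = 2.
The system is consistent.
rank = 2 < 3 unknowns, so there are infinitely many solutions.

infinite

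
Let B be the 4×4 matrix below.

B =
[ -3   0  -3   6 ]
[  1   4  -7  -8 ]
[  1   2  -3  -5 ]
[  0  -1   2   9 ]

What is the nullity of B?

Row reduce to echelon form.
R2 ← R2 + (1/3)·R1: [0, 4, -8, -6]
R3 ← R3 + (1/3)·R1: [0, 2, -4, -3]
R3 ← R3 − (1/2)·R2: [0, 0, 0, 0]
R4 ← R4 + (1/4)·R2: [0, 0, 0, 15/2]
Swap R3 ↔ R4
3 nonzero rows, so rank(B) = 3.
B has 4 columns; by rank–nullity, nullity = 4 − 3 = 1.

1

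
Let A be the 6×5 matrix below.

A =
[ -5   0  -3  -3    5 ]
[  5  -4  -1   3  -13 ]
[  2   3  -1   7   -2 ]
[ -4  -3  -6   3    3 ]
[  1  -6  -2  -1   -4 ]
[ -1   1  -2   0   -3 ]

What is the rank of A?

5

Row reduce to echelon form.
R2 ← R2 + R1: [0, -4, -4, 0, -8]
R3 ← R3 + (2/5)·R1: [0, 3, -11/5, 29/5, 0]
R4 ← R4 − (4/5)·R1: [0, -3, -18/5, 27/5, -1]
R5 ← R5 + (1/5)·R1: [0, -6, -13/5, -8/5, -3]
R6 ← R6 − (1/5)·R1: [0, 1, -7/5, 3/5, -4]
R3 ← R3 + (3/4)·R2: [0, 0, -26/5, 29/5, -6]
R4 ← R4 − (3/4)·R2: [0, 0, -3/5, 27/5, 5]
R5 ← R5 − (3/2)·R2: [0, 0, 17/5, -8/5, 9]
R6 ← R6 + (1/4)·R2: [0, 0, -12/5, 3/5, -6]
R4 ← R4 − (3/26)·R3: [0, 0, 0, 123/26, 74/13]
R5 ← R5 + (17/26)·R3: [0, 0, 0, 57/26, 66/13]
R6 ← R6 − (6/13)·R3: [0, 0, 0, -27/13, -42/13]
R5 ← R5 − (19/41)·R4: [0, 0, 0, 0, 100/41]
R6 ← R6 + (18/41)·R4: [0, 0, 0, 0, -30/41]
R6 ← R6 + (3/10)·R5: [0, 0, 0, 0, 0]
Echelon form has 5 nonzero rows, so rank(A) = 5.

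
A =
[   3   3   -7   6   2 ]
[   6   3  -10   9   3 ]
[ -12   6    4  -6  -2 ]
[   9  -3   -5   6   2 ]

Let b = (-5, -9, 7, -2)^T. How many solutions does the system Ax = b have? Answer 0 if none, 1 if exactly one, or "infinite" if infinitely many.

Row reduce the augmented matrix [A | b].
R2 ← R2 − (2)·R1: [0, -3, 4, -3, -1, 1]
R3 ← R3 + (4)·R1: [0, 18, -24, 18, 6, -13]
R4 ← R4 − (3)·R1: [0, -12, 16, -12, -4, 13]
R3 ← R3 + (6)·R2: [0, 0, 0, 0, 0, -7]
R4 ← R4 − (4)·R2: [0, 0, 0, 0, 0, 9]
R4 ← R4 + (9/7)·R3: [0, 0, 0, 0, 0, 0]
The echelon form has 3 nonzero rows; the last pivot sits in the augmented column, so rank(A) = 2 but rank([A|b]) = 3.
Since the ranks differ, the system is inconsistent.
It has no solutions.

0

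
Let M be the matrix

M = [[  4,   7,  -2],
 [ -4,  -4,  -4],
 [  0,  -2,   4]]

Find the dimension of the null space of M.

Row reduce to echelon form.
R2 ← R2 + R1: [0, 3, -6]
R3 ← R3 + (2/3)·R2: [0, 0, 0]
2 nonzero rows, so rank(M) = 2.
M has 3 columns; by rank–nullity, nullity = 3 − 2 = 1.

1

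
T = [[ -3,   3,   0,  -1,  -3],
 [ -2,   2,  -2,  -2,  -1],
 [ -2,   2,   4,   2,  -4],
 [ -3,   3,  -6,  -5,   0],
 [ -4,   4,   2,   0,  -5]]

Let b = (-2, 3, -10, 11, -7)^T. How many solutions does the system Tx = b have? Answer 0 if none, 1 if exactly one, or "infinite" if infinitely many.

Row reduce the augmented matrix [T | b].
R2 ← R2 − (2/3)·R1: [0, 0, -2, -4/3, 1, 13/3]
R3 ← R3 − (2/3)·R1: [0, 0, 4, 8/3, -2, -26/3]
R4 ← R4 − R1: [0, 0, -6, -4, 3, 13]
R5 ← R5 − (4/3)·R1: [0, 0, 2, 4/3, -1, -13/3]
R3 ← R3 + (2)·R2: [0, 0, 0, 0, 0, 0]
R4 ← R4 − (3)·R2: [0, 0, 0, 0, 0, 0]
R5 ← R5 + R2: [0, 0, 0, 0, 0, 0]
The echelon form has 2 nonzero rows, and every pivot lies in the first 5 columns, so rank(T) = rank([T|b]) = 2.
The system is consistent.
rank = 2 < 5 unknowns, so there are infinitely many solutions.

infinite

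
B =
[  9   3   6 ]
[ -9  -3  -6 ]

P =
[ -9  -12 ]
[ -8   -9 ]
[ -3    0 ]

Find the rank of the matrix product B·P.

First compute BP:
[[-123, -135],
 [123, 135]]
Now row reduce the product.
R2 ← R2 + R1: [0, 0]
1 nonzero row, so rank(BP) = 1.

1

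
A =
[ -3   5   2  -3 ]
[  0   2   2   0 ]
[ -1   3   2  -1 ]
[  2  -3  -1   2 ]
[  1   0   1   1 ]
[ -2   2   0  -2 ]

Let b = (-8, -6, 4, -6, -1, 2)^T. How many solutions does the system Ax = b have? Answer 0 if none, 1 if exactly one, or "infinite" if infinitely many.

Row reduce the augmented matrix [A | b].
R3 ← R3 − (1/3)·R1: [0, 4/3, 4/3, 0, 20/3]
R4 ← R4 + (2/3)·R1: [0, 1/3, 1/3, 0, -34/3]
R5 ← R5 + (1/3)·R1: [0, 5/3, 5/3, 0, -11/3]
R6 ← R6 − (2/3)·R1: [0, -4/3, -4/3, 0, 22/3]
R3 ← R3 − (2/3)·R2: [0, 0, 0, 0, 32/3]
R4 ← R4 − (1/6)·R2: [0, 0, 0, 0, -31/3]
R5 ← R5 − (5/6)·R2: [0, 0, 0, 0, 4/3]
R6 ← R6 + (2/3)·R2: [0, 0, 0, 0, 10/3]
R4 ← R4 + (31/32)·R3: [0, 0, 0, 0, 0]
R5 ← R5 − (1/8)·R3: [0, 0, 0, 0, 0]
R6 ← R6 − (5/16)·R3: [0, 0, 0, 0, 0]
The echelon form has 3 nonzero rows; the last pivot sits in the augmented column, so rank(A) = 2 but rank([A|b]) = 3.
Since the ranks differ, the system is inconsistent.
It has no solutions.

0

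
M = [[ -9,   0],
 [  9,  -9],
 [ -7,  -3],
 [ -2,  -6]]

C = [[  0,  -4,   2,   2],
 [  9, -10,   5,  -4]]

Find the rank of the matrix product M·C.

First compute MC:
[[  0,  36, -18, -18],
 [-81,  54, -27,  54],
 [-27,  58, -29,  -2],
 [-54,  68, -34,  20]]
Now row reduce the product.
Swap R1 ↔ R2
R3 ← R3 − (1/3)·R1: [0, 40, -20, -20]
R4 ← R4 − (2/3)·R1: [0, 32, -16, -16]
R3 ← R3 − (10/9)·R2: [0, 0, 0, 0]
R4 ← R4 − (8/9)·R2: [0, 0, 0, 0]
2 nonzero rows, so rank(MC) = 2.

2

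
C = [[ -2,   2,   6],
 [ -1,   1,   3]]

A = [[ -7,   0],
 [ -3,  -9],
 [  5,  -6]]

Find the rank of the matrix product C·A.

First compute CA:
[[ 38, -54],
 [ 19, -27]]
Now row reduce the product.
R2 ← R2 − (1/2)·R1: [0, 0]
1 nonzero row, so rank(CA) = 1.

1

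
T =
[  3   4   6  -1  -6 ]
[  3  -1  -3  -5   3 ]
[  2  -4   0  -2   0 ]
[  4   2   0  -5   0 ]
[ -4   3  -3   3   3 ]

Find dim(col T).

Row reduce to echelon form.
R2 ← R2 − R1: [0, -5, -9, -4, 9]
R3 ← R3 − (2/3)·R1: [0, -20/3, -4, -4/3, 4]
R4 ← R4 − (4/3)·R1: [0, -10/3, -8, -11/3, 8]
R5 ← R5 + (4/3)·R1: [0, 25/3, 5, 5/3, -5]
R3 ← R3 − (4/3)·R2: [0, 0, 8, 4, -8]
R4 ← R4 − (2/3)·R2: [0, 0, -2, -1, 2]
R5 ← R5 + (5/3)·R2: [0, 0, -10, -5, 10]
R4 ← R4 + (1/4)·R3: [0, 0, 0, 0, 0]
R5 ← R5 + (5/4)·R3: [0, 0, 0, 0, 0]
Echelon form has 3 nonzero rows, so rank(T) = 3.
The column space has dimension equal to the rank: 3.

3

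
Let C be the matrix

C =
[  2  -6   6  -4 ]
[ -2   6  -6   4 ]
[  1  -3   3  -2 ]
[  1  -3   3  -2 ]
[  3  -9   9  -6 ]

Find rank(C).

Row reduce to echelon form.
R2 ← R2 + R1: [0, 0, 0, 0]
R3 ← R3 − (1/2)·R1: [0, 0, 0, 0]
R4 ← R4 − (1/2)·R1: [0, 0, 0, 0]
R5 ← R5 − (3/2)·R1: [0, 0, 0, 0]
Echelon form has 1 nonzero row, so rank(C) = 1.

1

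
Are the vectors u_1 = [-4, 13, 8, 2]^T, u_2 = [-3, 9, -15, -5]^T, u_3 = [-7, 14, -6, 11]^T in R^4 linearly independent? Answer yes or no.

yes

Form the matrix with these vectors as rows and row reduce.
R2 ← R2 − (3/4)·R1: [0, -3/4, -21, -13/2]
R3 ← R3 − (7/4)·R1: [0, -35/4, -20, 15/2]
R3 ← R3 − (35/3)·R2: [0, 0, 225, 250/3]
3 nonzero rows, so the 3 vectors span a space of dimension 3.
Since 3 = 3, the vectors are linearly independent.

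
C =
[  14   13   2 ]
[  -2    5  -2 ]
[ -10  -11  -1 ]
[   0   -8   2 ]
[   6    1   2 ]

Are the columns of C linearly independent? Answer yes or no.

no

Row reduce C to echelon form.
R2 ← R2 + (1/7)·R1: [0, 48/7, -12/7]
R3 ← R3 + (5/7)·R1: [0, -12/7, 3/7]
R5 ← R5 − (3/7)·R1: [0, -32/7, 8/7]
R3 ← R3 + (1/4)·R2: [0, 0, 0]
R4 ← R4 + (7/6)·R2: [0, 0, 0]
R5 ← R5 + (2/3)·R2: [0, 0, 0]
2 pivots among 3 columns.
Only 2 < 3 pivot columns, so the columns are linearly dependent.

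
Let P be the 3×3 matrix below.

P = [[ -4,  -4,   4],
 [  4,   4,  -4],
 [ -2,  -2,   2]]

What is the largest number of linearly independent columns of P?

Row reduce to echelon form.
R2 ← R2 + R1: [0, 0, 0]
R3 ← R3 − (1/2)·R1: [0, 0, 0]
Echelon form has 1 nonzero row, so rank(P) = 1.
The rank gives the maximum number of linearly independent columns: 1.

1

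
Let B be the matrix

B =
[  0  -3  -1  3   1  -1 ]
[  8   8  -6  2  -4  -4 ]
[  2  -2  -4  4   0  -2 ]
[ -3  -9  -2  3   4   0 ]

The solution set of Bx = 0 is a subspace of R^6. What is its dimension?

2

Row reduce to echelon form.
Swap R1 ↔ R2
R3 ← R3 − (1/4)·R1: [0, -4, -5/2, 7/2, 1, -1]
R4 ← R4 + (3/8)·R1: [0, -6, -17/4, 15/4, 5/2, -3/2]
R3 ← R3 − (4/3)·R2: [0, 0, -7/6, -1/2, -1/3, 1/3]
R4 ← R4 − (2)·R2: [0, 0, -9/4, -9/4, 1/2, 1/2]
R4 ← R4 − (27/14)·R3: [0, 0, 0, -9/7, 8/7, -1/7]
4 nonzero rows, so rank(B) = 4.
B has 6 columns; by rank–nullity, nullity = 6 − 4 = 2.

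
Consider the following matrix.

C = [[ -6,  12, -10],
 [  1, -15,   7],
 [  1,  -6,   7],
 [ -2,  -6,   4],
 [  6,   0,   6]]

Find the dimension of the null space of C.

0

Row reduce to echelon form.
R2 ← R2 + (1/6)·R1: [0, -13, 16/3]
R3 ← R3 + (1/6)·R1: [0, -4, 16/3]
R4 ← R4 − (1/3)·R1: [0, -10, 22/3]
R5 ← R5 + R1: [0, 12, -4]
R3 ← R3 − (4/13)·R2: [0, 0, 48/13]
R4 ← R4 − (10/13)·R2: [0, 0, 42/13]
R5 ← R5 + (12/13)·R2: [0, 0, 12/13]
R4 ← R4 − (7/8)·R3: [0, 0, 0]
R5 ← R5 − (1/4)·R3: [0, 0, 0]
3 nonzero rows, so rank(C) = 3.
C has 3 columns; by rank–nullity, nullity = 3 − 3 = 0.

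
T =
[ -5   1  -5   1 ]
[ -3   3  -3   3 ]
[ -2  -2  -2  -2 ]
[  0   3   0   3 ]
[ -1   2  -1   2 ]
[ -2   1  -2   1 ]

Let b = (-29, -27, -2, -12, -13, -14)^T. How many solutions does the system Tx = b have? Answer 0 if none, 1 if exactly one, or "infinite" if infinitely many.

infinite

Row reduce the augmented matrix [T | b].
R2 ← R2 − (3/5)·R1: [0, 12/5, 0, 12/5, -48/5]
R3 ← R3 − (2/5)·R1: [0, -12/5, 0, -12/5, 48/5]
R5 ← R5 − (1/5)·R1: [0, 9/5, 0, 9/5, -36/5]
R6 ← R6 − (2/5)·R1: [0, 3/5, 0, 3/5, -12/5]
R3 ← R3 + R2: [0, 0, 0, 0, 0]
R4 ← R4 − (5/4)·R2: [0, 0, 0, 0, 0]
R5 ← R5 − (3/4)·R2: [0, 0, 0, 0, 0]
R6 ← R6 − (1/4)·R2: [0, 0, 0, 0, 0]
The echelon form has 2 nonzero rows, and every pivot lies in the first 4 columns, so rank(T) = rank([T|b]) = 2.
The system is consistent.
rank = 2 < 4 unknowns, so there are infinitely many solutions.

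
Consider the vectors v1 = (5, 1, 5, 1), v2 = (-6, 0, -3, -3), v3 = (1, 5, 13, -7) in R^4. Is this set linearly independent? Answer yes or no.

Form the matrix with these vectors as rows and row reduce.
R2 ← R2 + (6/5)·R1: [0, 6/5, 3, -9/5]
R3 ← R3 − (1/5)·R1: [0, 24/5, 12, -36/5]
R3 ← R3 − (4)·R2: [0, 0, 0, 0]
2 nonzero rows, so the 3 vectors span a space of dimension 2.
Since 2 < 3, the vectors are linearly dependent.

no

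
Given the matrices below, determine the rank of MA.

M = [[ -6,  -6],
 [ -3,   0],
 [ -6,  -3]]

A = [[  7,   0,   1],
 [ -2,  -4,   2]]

First compute MA:
[[-30,  24, -18],
 [-21,   0,  -3],
 [-36,  12, -12]]
Now row reduce the product.
R2 ← R2 − (7/10)·R1: [0, -84/5, 48/5]
R3 ← R3 − (6/5)·R1: [0, -84/5, 48/5]
R3 ← R3 − R2: [0, 0, 0]
2 nonzero rows, so rank(MA) = 2.

2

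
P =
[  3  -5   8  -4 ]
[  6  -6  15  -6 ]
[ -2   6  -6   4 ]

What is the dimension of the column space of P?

2

Row reduce to echelon form.
R2 ← R2 − (2)·R1: [0, 4, -1, 2]
R3 ← R3 + (2/3)·R1: [0, 8/3, -2/3, 4/3]
R3 ← R3 − (2/3)·R2: [0, 0, 0, 0]
Echelon form has 2 nonzero rows, so rank(P) = 2.
The column space has dimension equal to the rank: 2.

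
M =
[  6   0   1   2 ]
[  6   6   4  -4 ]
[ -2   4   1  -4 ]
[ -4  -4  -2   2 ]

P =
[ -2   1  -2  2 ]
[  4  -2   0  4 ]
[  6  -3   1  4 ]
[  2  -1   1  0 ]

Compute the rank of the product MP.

First compute MP:
[[ -2,   1,  -9,  16],
 [ 28, -14, -12,  52],
 [ 18,  -9,   1,  16],
 [-16,   8,   8, -32]]
Now row reduce the product.
R2 ← R2 + (14)·R1: [0, 0, -138, 276]
R3 ← R3 + (9)·R1: [0, 0, -80, 160]
R4 ← R4 − (8)·R1: [0, 0, 80, -160]
R3 ← R3 − (40/69)·R2: [0, 0, 0, 0]
R4 ← R4 + (40/69)·R2: [0, 0, 0, 0]
2 nonzero rows, so rank(MP) = 2.

2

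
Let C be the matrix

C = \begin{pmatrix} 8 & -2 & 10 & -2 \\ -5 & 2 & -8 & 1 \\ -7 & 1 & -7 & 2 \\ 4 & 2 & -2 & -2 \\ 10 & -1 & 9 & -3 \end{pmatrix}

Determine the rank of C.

Row reduce to echelon form.
R2 ← R2 + (5/8)·R1: [0, 3/4, -7/4, -1/4]
R3 ← R3 + (7/8)·R1: [0, -3/4, 7/4, 1/4]
R4 ← R4 − (1/2)·R1: [0, 3, -7, -1]
R5 ← R5 − (5/4)·R1: [0, 3/2, -7/2, -1/2]
R3 ← R3 + R2: [0, 0, 0, 0]
R4 ← R4 − (4)·R2: [0, 0, 0, 0]
R5 ← R5 − (2)·R2: [0, 0, 0, 0]
Echelon form has 2 nonzero rows, so rank(C) = 2.

2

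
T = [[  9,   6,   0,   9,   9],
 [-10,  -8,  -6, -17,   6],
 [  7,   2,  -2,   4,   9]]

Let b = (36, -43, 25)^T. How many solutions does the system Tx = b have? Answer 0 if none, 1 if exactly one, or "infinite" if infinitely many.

Row reduce the augmented matrix [T | b].
R2 ← R2 + (10/9)·R1: [0, -4/3, -6, -7, 16, -3]
R3 ← R3 − (7/9)·R1: [0, -8/3, -2, -3, 2, -3]
R3 ← R3 − (2)·R2: [0, 0, 10, 11, -30, 3]
The echelon form has 3 nonzero rows, and every pivot lies in the first 5 columns, so rank(T) = rank([T|b]) = 3.
The system is consistent.
rank = 3 < 5 unknowns, so there are infinitely many solutions.

infinite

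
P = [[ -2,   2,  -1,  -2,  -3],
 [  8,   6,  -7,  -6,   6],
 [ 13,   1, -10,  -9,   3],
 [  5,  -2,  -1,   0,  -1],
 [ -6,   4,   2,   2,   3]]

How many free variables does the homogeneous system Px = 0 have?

Row reduce to echelon form.
R2 ← R2 + (4)·R1: [0, 14, -11, -14, -6]
R3 ← R3 + (13/2)·R1: [0, 14, -33/2, -22, -33/2]
R4 ← R4 + (5/2)·R1: [0, 3, -7/2, -5, -17/2]
R5 ← R5 − (3)·R1: [0, -2, 5, 8, 12]
R3 ← R3 − R2: [0, 0, -11/2, -8, -21/2]
R4 ← R4 − (3/14)·R2: [0, 0, -8/7, -2, -101/14]
R5 ← R5 + (1/7)·R2: [0, 0, 24/7, 6, 78/7]
R4 ← R4 − (16/77)·R3: [0, 0, 0, -26/77, -775/154]
R5 ← R5 + (48/77)·R3: [0, 0, 0, 78/77, 354/77]
R5 ← R5 + (3)·R4: [0, 0, 0, 0, -21/2]
5 nonzero rows, so rank(P) = 5.
P has 5 columns; by rank–nullity, nullity = 5 − 5 = 0.

0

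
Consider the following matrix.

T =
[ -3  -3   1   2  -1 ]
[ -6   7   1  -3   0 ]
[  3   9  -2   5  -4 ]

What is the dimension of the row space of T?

3

Row reduce to echelon form.
R2 ← R2 − (2)·R1: [0, 13, -1, -7, 2]
R3 ← R3 + R1: [0, 6, -1, 7, -5]
R3 ← R3 − (6/13)·R2: [0, 0, -7/13, 133/13, -77/13]
Echelon form has 3 nonzero rows, so rank(T) = 3.
The row space has dimension equal to the rank: 3.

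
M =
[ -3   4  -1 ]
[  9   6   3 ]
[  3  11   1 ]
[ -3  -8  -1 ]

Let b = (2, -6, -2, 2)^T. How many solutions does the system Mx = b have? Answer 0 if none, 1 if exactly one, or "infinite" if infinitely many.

Row reduce the augmented matrix [M | b].
R2 ← R2 + (3)·R1: [0, 18, 0, 0]
R3 ← R3 + R1: [0, 15, 0, 0]
R4 ← R4 − R1: [0, -12, 0, 0]
R3 ← R3 − (5/6)·R2: [0, 0, 0, 0]
R4 ← R4 + (2/3)·R2: [0, 0, 0, 0]
The echelon form has 2 nonzero rows, and every pivot lies in the first 3 columns, so rank(M) = rank([M|b]) = 2.
The system is consistent.
rank = 2 < 3 unknowns, so there are infinitely many solutions.

infinite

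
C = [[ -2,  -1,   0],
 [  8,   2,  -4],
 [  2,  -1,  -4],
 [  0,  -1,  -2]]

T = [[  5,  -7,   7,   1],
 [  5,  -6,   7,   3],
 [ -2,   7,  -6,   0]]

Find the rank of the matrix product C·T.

2

First compute CT:
[[-15,  20, -21,  -5],
 [ 58, -96,  94,  14],
 [ 13, -36,  31,  -1],
 [ -1,  -8,   5,  -3]]
Now row reduce the product.
R2 ← R2 + (58/15)·R1: [0, -56/3, 64/5, -16/3]
R3 ← R3 + (13/15)·R1: [0, -56/3, 64/5, -16/3]
R4 ← R4 − (1/15)·R1: [0, -28/3, 32/5, -8/3]
R3 ← R3 − R2: [0, 0, 0, 0]
R4 ← R4 − (1/2)·R2: [0, 0, 0, 0]
2 nonzero rows, so rank(CT) = 2.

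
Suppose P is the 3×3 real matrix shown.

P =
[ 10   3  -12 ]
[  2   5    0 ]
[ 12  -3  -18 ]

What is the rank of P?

Row reduce to echelon form.
R2 ← R2 − (1/5)·R1: [0, 22/5, 12/5]
R3 ← R3 − (6/5)·R1: [0, -33/5, -18/5]
R3 ← R3 + (3/2)·R2: [0, 0, 0]
Echelon form has 2 nonzero rows, so rank(P) = 2.

2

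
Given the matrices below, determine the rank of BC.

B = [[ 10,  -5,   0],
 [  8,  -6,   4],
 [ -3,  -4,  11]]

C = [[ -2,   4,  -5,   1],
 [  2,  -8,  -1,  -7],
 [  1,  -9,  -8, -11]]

First compute BC:
[[-30,  80, -45,  45],
 [-24,  44, -66,   6],
 [  9, -79, -69, -96]]
Now row reduce the product.
R2 ← R2 − (4/5)·R1: [0, -20, -30, -30]
R3 ← R3 + (3/10)·R1: [0, -55, -165/2, -165/2]
R3 ← R3 − (11/4)·R2: [0, 0, 0, 0]
2 nonzero rows, so rank(BC) = 2.

2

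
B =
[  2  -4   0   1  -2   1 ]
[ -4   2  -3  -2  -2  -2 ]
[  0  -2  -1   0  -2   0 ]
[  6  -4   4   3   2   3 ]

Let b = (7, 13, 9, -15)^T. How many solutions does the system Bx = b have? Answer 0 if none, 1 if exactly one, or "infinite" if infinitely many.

Row reduce the augmented matrix [B | b].
R2 ← R2 + (2)·R1: [0, -6, -3, 0, -6, 0, 27]
R4 ← R4 − (3)·R1: [0, 8, 4, 0, 8, 0, -36]
R3 ← R3 − (1/3)·R2: [0, 0, 0, 0, 0, 0, 0]
R4 ← R4 + (4/3)·R2: [0, 0, 0, 0, 0, 0, 0]
The echelon form has 2 nonzero rows, and every pivot lies in the first 6 columns, so rank(B) = rank([B|b]) = 2.
The system is consistent.
rank = 2 < 6 unknowns, so there are infinitely many solutions.

infinite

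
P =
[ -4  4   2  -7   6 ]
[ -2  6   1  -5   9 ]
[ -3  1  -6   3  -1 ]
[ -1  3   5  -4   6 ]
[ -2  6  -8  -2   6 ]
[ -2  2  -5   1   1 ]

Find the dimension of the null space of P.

Row reduce to echelon form.
R2 ← R2 − (1/2)·R1: [0, 4, 0, -3/2, 6]
R3 ← R3 − (3/4)·R1: [0, -2, -15/2, 33/4, -11/2]
R4 ← R4 − (1/4)·R1: [0, 2, 9/2, -9/4, 9/2]
R5 ← R5 − (1/2)·R1: [0, 4, -9, 3/2, 3]
R6 ← R6 − (1/2)·R1: [0, 0, -6, 9/2, -2]
R3 ← R3 + (1/2)·R2: [0, 0, -15/2, 15/2, -5/2]
R4 ← R4 − (1/2)·R2: [0, 0, 9/2, -3/2, 3/2]
R5 ← R5 − R2: [0, 0, -9, 3, -3]
R4 ← R4 + (3/5)·R3: [0, 0, 0, 3, 0]
R5 ← R5 − (6/5)·R3: [0, 0, 0, -6, 0]
R6 ← R6 − (4/5)·R3: [0, 0, 0, -3/2, 0]
R5 ← R5 + (2)·R4: [0, 0, 0, 0, 0]
R6 ← R6 + (1/2)·R4: [0, 0, 0, 0, 0]
4 nonzero rows, so rank(P) = 4.
P has 5 columns; by rank–nullity, nullity = 5 − 4 = 1.

1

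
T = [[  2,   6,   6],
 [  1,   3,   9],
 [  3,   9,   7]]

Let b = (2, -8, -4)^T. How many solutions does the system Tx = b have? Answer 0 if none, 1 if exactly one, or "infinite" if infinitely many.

Row reduce the augmented matrix [T | b].
R2 ← R2 − (1/2)·R1: [0, 0, 6, -9]
R3 ← R3 − (3/2)·R1: [0, 0, -2, -7]
R3 ← R3 + (1/3)·R2: [0, 0, 0, -10]
The echelon form has 3 nonzero rows; the last pivot sits in the augmented column, so rank(T) = 2 but rank([T|b]) = 3.
Since the ranks differ, the system is inconsistent.
It has no solutions.

0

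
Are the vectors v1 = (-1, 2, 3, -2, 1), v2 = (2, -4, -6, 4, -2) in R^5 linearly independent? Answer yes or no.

Form the matrix with these vectors as rows and row reduce.
R2 ← R2 + (2)·R1: [0, 0, 0, 0, 0]
1 nonzero row, so the 2 vectors span a space of dimension 1.
Since 1 < 2, the vectors are linearly dependent.

no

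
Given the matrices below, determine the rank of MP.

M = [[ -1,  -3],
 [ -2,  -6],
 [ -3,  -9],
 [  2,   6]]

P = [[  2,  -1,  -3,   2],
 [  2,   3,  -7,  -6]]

1

First compute MP:
[[ -8,  -8,  24,  16],
 [-16, -16,  48,  32],
 [-24, -24,  72,  48],
 [ 16,  16, -48, -32]]
Now row reduce the product.
R2 ← R2 − (2)·R1: [0, 0, 0, 0]
R3 ← R3 − (3)·R1: [0, 0, 0, 0]
R4 ← R4 + (2)·R1: [0, 0, 0, 0]
1 nonzero row, so rank(MP) = 1.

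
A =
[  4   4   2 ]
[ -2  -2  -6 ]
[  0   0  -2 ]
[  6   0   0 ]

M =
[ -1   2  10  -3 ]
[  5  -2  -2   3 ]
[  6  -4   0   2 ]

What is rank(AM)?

First compute AM:
[[ 28,  -8,  32,   4],
 [-44,  24, -16, -12],
 [-12,   8,   0,  -4],
 [ -6,  12,  60, -18]]
Now row reduce the product.
R2 ← R2 + (11/7)·R1: [0, 80/7, 240/7, -40/7]
R3 ← R3 + (3/7)·R1: [0, 32/7, 96/7, -16/7]
R4 ← R4 + (3/14)·R1: [0, 72/7, 468/7, -120/7]
R3 ← R3 − (2/5)·R2: [0, 0, 0, 0]
R4 ← R4 − (9/10)·R2: [0, 0, 36, -12]
Swap R3 ↔ R4
3 nonzero rows, so rank(AM) = 3.

3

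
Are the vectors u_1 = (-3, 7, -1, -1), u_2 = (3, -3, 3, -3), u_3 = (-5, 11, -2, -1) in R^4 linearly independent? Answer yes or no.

Form the matrix with these vectors as rows and row reduce.
R2 ← R2 + R1: [0, 4, 2, -4]
R3 ← R3 − (5/3)·R1: [0, -2/3, -1/3, 2/3]
R3 ← R3 + (1/6)·R2: [0, 0, 0, 0]
2 nonzero rows, so the 3 vectors span a space of dimension 2.
Since 2 < 3, the vectors are linearly dependent.

no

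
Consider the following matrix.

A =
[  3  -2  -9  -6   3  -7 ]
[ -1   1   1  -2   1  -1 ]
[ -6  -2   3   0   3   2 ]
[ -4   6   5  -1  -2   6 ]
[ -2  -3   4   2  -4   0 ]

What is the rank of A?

Row reduce to echelon form.
R2 ← R2 + (1/3)·R1: [0, 1/3, -2, -4, 2, -10/3]
R3 ← R3 + (2)·R1: [0, -6, -15, -12, 9, -12]
R4 ← R4 + (4/3)·R1: [0, 10/3, -7, -9, 2, -10/3]
R5 ← R5 + (2/3)·R1: [0, -13/3, -2, -2, -2, -14/3]
R3 ← R3 + (18)·R2: [0, 0, -51, -84, 45, -72]
R4 ← R4 − (10)·R2: [0, 0, 13, 31, -18, 30]
R5 ← R5 + (13)·R2: [0, 0, -28, -54, 24, -48]
R4 ← R4 + (13/51)·R3: [0, 0, 0, 163/17, -111/17, 198/17]
R5 ← R5 − (28/51)·R3: [0, 0, 0, -134/17, -12/17, -144/17]
R5 ← R5 + (134/163)·R4: [0, 0, 0, 0, -990/163, 180/163]
Echelon form has 5 nonzero rows, so rank(A) = 5.

5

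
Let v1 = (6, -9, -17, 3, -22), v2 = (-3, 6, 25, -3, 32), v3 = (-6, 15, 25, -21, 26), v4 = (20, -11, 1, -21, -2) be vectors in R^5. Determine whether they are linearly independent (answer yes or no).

yes

Form the matrix with these vectors as rows and row reduce.
R2 ← R2 + (1/2)·R1: [0, 3/2, 33/2, -3/2, 21]
R3 ← R3 + R1: [0, 6, 8, -18, 4]
R4 ← R4 − (10/3)·R1: [0, 19, 173/3, -31, 214/3]
R3 ← R3 − (4)·R2: [0, 0, -58, -12, -80]
R4 ← R4 − (38/3)·R2: [0, 0, -454/3, -12, -584/3]
R4 ← R4 − (227/87)·R3: [0, 0, 0, 560/29, 408/29]
4 nonzero rows, so the 4 vectors span a space of dimension 4.
Since 4 = 4, the vectors are linearly independent.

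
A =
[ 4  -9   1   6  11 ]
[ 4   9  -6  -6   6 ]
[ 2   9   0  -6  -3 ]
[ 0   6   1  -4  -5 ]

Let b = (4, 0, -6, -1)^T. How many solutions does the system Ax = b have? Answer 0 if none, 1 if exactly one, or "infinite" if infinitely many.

Row reduce the augmented matrix [A | b].
R2 ← R2 − R1: [0, 18, -7, -12, -5, -4]
R3 ← R3 − (1/2)·R1: [0, 27/2, -1/2, -9, -17/2, -8]
R3 ← R3 − (3/4)·R2: [0, 0, 19/4, 0, -19/4, -5]
R4 ← R4 − (1/3)·R2: [0, 0, 10/3, 0, -10/3, 1/3]
R4 ← R4 − (40/57)·R3: [0, 0, 0, 0, 0, 73/19]
The echelon form has 4 nonzero rows; the last pivot sits in the augmented column, so rank(A) = 3 but rank([A|b]) = 4.
Since the ranks differ, the system is inconsistent.
It has no solutions.

0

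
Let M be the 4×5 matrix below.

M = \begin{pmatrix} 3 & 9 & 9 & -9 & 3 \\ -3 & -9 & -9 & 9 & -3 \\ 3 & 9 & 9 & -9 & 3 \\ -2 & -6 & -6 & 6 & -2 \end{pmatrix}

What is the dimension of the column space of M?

Row reduce to echelon form.
R2 ← R2 + R1: [0, 0, 0, 0, 0]
R3 ← R3 − R1: [0, 0, 0, 0, 0]
R4 ← R4 + (2/3)·R1: [0, 0, 0, 0, 0]
Echelon form has 1 nonzero row, so rank(M) = 1.
The column space has dimension equal to the rank: 1.

1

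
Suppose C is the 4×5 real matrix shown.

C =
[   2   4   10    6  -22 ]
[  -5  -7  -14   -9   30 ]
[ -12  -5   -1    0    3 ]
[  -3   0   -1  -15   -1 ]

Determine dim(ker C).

Row reduce to echelon form.
R2 ← R2 + (5/2)·R1: [0, 3, 11, 6, -25]
R3 ← R3 + (6)·R1: [0, 19, 59, 36, -129]
R4 ← R4 + (3/2)·R1: [0, 6, 14, -6, -34]
R3 ← R3 − (19/3)·R2: [0, 0, -32/3, -2, 88/3]
R4 ← R4 − (2)·R2: [0, 0, -8, -18, 16]
R4 ← R4 − (3/4)·R3: [0, 0, 0, -33/2, -6]
4 nonzero rows, so rank(C) = 4.
C has 5 columns; by rank–nullity, nullity = 5 − 4 = 1.

1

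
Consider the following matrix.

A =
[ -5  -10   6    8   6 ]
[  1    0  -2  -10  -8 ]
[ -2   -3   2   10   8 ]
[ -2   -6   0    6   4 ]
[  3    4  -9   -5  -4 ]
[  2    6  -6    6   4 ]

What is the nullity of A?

0

Row reduce to echelon form.
R2 ← R2 + (1/5)·R1: [0, -2, -4/5, -42/5, -34/5]
R3 ← R3 − (2/5)·R1: [0, 1, -2/5, 34/5, 28/5]
R4 ← R4 − (2/5)·R1: [0, -2, -12/5, 14/5, 8/5]
R5 ← R5 + (3/5)·R1: [0, -2, -27/5, -1/5, -2/5]
R6 ← R6 + (2/5)·R1: [0, 2, -18/5, 46/5, 32/5]
R3 ← R3 + (1/2)·R2: [0, 0, -4/5, 13/5, 11/5]
R4 ← R4 − R2: [0, 0, -8/5, 56/5, 42/5]
R5 ← R5 − R2: [0, 0, -23/5, 41/5, 32/5]
R6 ← R6 + R2: [0, 0, -22/5, 4/5, -2/5]
R4 ← R4 − (2)·R3: [0, 0, 0, 6, 4]
R5 ← R5 − (23/4)·R3: [0, 0, 0, -27/4, -25/4]
R6 ← R6 − (11/2)·R3: [0, 0, 0, -27/2, -25/2]
R5 ← R5 + (9/8)·R4: [0, 0, 0, 0, -7/4]
R6 ← R6 + (9/4)·R4: [0, 0, 0, 0, -7/2]
R6 ← R6 − (2)·R5: [0, 0, 0, 0, 0]
5 nonzero rows, so rank(A) = 5.
A has 5 columns; by rank–nullity, nullity = 5 − 5 = 0.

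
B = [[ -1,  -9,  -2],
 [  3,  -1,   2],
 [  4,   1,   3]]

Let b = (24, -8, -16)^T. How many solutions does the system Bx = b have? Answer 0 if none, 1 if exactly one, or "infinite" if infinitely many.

Row reduce the augmented matrix [B | b].
R2 ← R2 + (3)·R1: [0, -28, -4, 64]
R3 ← R3 + (4)·R1: [0, -35, -5, 80]
R3 ← R3 − (5/4)·R2: [0, 0, 0, 0]
The echelon form has 2 nonzero rows, and every pivot lies in the first 3 columns, so rank(B) = rank([B|b]) = 2.
The system is consistent.
rank = 2 < 3 unknowns, so there are infinitely many solutions.

infinite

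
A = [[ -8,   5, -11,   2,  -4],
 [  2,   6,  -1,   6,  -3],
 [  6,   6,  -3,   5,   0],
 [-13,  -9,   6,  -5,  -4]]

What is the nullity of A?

Row reduce to echelon form.
R2 ← R2 + (1/4)·R1: [0, 29/4, -15/4, 13/2, -4]
R3 ← R3 + (3/4)·R1: [0, 39/4, -45/4, 13/2, -3]
R4 ← R4 − (13/8)·R1: [0, -137/8, 191/8, -33/4, 5/2]
R3 ← R3 − (39/29)·R2: [0, 0, -180/29, -65/29, 69/29]
R4 ← R4 + (137/58)·R2: [0, 0, 871/58, 206/29, -403/58]
R4 ← R4 + (871/360)·R3: [0, 0, 0, 121/72, -143/120]
4 nonzero rows, so rank(A) = 4.
A has 5 columns; by rank–nullity, nullity = 5 − 4 = 1.

1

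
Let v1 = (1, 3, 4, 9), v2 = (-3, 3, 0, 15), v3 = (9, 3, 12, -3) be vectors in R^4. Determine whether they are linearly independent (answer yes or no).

Form the matrix with these vectors as rows and row reduce.
R2 ← R2 + (3)·R1: [0, 12, 12, 42]
R3 ← R3 − (9)·R1: [0, -24, -24, -84]
R3 ← R3 + (2)·R2: [0, 0, 0, 0]
2 nonzero rows, so the 3 vectors span a space of dimension 2.
Since 2 < 3, the vectors are linearly dependent.

no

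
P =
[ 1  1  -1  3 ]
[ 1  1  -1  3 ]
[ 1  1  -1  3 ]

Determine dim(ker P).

Row reduce to echelon form.
R2 ← R2 − R1: [0, 0, 0, 0]
R3 ← R3 − R1: [0, 0, 0, 0]
1 nonzero row, so rank(P) = 1.
P has 4 columns; by rank–nullity, nullity = 4 − 1 = 3.

3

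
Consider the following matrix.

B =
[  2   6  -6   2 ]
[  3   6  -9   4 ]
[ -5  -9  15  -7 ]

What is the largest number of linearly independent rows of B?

Row reduce to echelon form.
R2 ← R2 − (3/2)·R1: [0, -3, 0, 1]
R3 ← R3 + (5/2)·R1: [0, 6, 0, -2]
R3 ← R3 + (2)·R2: [0, 0, 0, 0]
Echelon form has 2 nonzero rows, so rank(B) = 2.
The rank gives the maximum number of linearly independent rows: 2.

2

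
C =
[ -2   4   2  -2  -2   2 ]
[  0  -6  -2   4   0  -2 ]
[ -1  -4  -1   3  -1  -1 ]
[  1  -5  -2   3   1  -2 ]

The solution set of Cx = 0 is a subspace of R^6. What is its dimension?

4

Row reduce to echelon form.
R3 ← R3 − (1/2)·R1: [0, -6, -2, 4, 0, -2]
R4 ← R4 + (1/2)·R1: [0, -3, -1, 2, 0, -1]
R3 ← R3 − R2: [0, 0, 0, 0, 0, 0]
R4 ← R4 − (1/2)·R2: [0, 0, 0, 0, 0, 0]
2 nonzero rows, so rank(C) = 2.
C has 6 columns; by rank–nullity, nullity = 6 − 2 = 4.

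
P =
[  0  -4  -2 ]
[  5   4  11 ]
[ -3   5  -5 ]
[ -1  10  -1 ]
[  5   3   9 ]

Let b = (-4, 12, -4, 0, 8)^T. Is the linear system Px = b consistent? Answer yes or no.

Row reduce the augmented matrix [P | b].
Swap R1 ↔ R2
R3 ← R3 + (3/5)·R1: [0, 37/5, 8/5, 16/5]
R4 ← R4 + (1/5)·R1: [0, 54/5, 6/5, 12/5]
R5 ← R5 − R1: [0, -1, -2, -4]
R3 ← R3 + (37/20)·R2: [0, 0, -21/10, -21/5]
R4 ← R4 + (27/10)·R2: [0, 0, -21/5, -42/5]
R5 ← R5 − (1/4)·R2: [0, 0, -3/2, -3]
R4 ← R4 − (2)·R3: [0, 0, 0, 0]
R5 ← R5 − (5/7)·R3: [0, 0, 0, 0]
The echelon form has 3 nonzero rows, and every pivot lies in the first 3 columns, so rank(P) = rank([P|b]) = 3.
The system is consistent.

yes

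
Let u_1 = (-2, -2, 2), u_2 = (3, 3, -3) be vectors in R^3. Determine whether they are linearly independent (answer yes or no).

Form the matrix with these vectors as rows and row reduce.
R2 ← R2 + (3/2)·R1: [0, 0, 0]
1 nonzero row, so the 2 vectors span a space of dimension 1.
Since 1 < 2, the vectors are linearly dependent.

no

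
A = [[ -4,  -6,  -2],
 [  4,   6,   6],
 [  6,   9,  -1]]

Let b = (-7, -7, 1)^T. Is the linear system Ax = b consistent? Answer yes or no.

Row reduce the augmented matrix [A | b].
R2 ← R2 + R1: [0, 0, 4, -14]
R3 ← R3 + (3/2)·R1: [0, 0, -4, -19/2]
R3 ← R3 + R2: [0, 0, 0, -47/2]
The echelon form has 3 nonzero rows; the last pivot sits in the augmented column, so rank(A) = 2 but rank([A|b]) = 3.
Since the ranks differ, the system is inconsistent.

no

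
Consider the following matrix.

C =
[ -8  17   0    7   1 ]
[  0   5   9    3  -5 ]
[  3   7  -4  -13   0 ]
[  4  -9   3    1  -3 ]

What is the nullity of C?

Row reduce to echelon form.
R3 ← R3 + (3/8)·R1: [0, 107/8, -4, -83/8, 3/8]
R4 ← R4 + (1/2)·R1: [0, -1/2, 3, 9/2, -5/2]
R3 ← R3 − (107/40)·R2: [0, 0, -1123/40, -92/5, 55/4]
R4 ← R4 + (1/10)·R2: [0, 0, 39/10, 24/5, -3]
R4 ← R4 + (156/1123)·R3: [0, 0, 0, 2520/1123, -1224/1123]
4 nonzero rows, so rank(C) = 4.
C has 5 columns; by rank–nullity, nullity = 5 − 4 = 1.

1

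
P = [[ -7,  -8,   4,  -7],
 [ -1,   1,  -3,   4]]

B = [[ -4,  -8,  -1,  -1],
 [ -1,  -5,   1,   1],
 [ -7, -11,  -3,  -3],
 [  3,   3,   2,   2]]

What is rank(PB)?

First compute PB:
[[-13,  31, -27, -27],
 [ 36,  48,  19,  19]]
Now row reduce the product.
R2 ← R2 + (36/13)·R1: [0, 1740/13, -725/13, -725/13]
2 nonzero rows, so rank(PB) = 2.

2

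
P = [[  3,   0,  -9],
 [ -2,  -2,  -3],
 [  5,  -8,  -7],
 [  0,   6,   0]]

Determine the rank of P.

Row reduce to echelon form.
R2 ← R2 + (2/3)·R1: [0, -2, -9]
R3 ← R3 − (5/3)·R1: [0, -8, 8]
R3 ← R3 − (4)·R2: [0, 0, 44]
R4 ← R4 + (3)·R2: [0, 0, -27]
R4 ← R4 + (27/44)·R3: [0, 0, 0]
Echelon form has 3 nonzero rows, so rank(P) = 3.

3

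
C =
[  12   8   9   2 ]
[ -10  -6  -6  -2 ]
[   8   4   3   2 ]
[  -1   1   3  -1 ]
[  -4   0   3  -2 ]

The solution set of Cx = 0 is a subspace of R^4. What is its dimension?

2

Row reduce to echelon form.
R2 ← R2 + (5/6)·R1: [0, 2/3, 3/2, -1/3]
R3 ← R3 − (2/3)·R1: [0, -4/3, -3, 2/3]
R4 ← R4 + (1/12)·R1: [0, 5/3, 15/4, -5/6]
R5 ← R5 + (1/3)·R1: [0, 8/3, 6, -4/3]
R3 ← R3 + (2)·R2: [0, 0, 0, 0]
R4 ← R4 − (5/2)·R2: [0, 0, 0, 0]
R5 ← R5 − (4)·R2: [0, 0, 0, 0]
2 nonzero rows, so rank(C) = 2.
C has 4 columns; by rank–nullity, nullity = 4 − 2 = 2.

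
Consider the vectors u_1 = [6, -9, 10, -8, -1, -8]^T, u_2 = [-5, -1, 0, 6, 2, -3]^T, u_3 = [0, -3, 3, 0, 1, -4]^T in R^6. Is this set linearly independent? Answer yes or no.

Form the matrix with these vectors as rows and row reduce.
R2 ← R2 + (5/6)·R1: [0, -17/2, 25/3, -2/3, 7/6, -29/3]
R3 ← R3 − (6/17)·R2: [0, 0, 1/17, 4/17, 10/17, -10/17]
3 nonzero rows, so the 3 vectors span a space of dimension 3.
Since 3 = 3, the vectors are linearly independent.

yes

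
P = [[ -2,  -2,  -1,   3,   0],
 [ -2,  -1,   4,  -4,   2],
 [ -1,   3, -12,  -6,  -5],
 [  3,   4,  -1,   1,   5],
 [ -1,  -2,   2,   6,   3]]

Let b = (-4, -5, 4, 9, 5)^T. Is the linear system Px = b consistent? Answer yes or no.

Row reduce the augmented matrix [P | b].
R2 ← R2 − R1: [0, 1, 5, -7, 2, -1]
R3 ← R3 − (1/2)·R1: [0, 4, -23/2, -15/2, -5, 6]
R4 ← R4 + (3/2)·R1: [0, 1, -5/2, 11/2, 5, 3]
R5 ← R5 − (1/2)·R1: [0, -1, 5/2, 9/2, 3, 7]
R3 ← R3 − (4)·R2: [0, 0, -63/2, 41/2, -13, 10]
R4 ← R4 − R2: [0, 0, -15/2, 25/2, 3, 4]
R5 ← R5 + R2: [0, 0, 15/2, -5/2, 5, 6]
R4 ← R4 − (5/21)·R3: [0, 0, 0, 160/21, 128/21, 34/21]
R5 ← R5 + (5/21)·R3: [0, 0, 0, 50/21, 40/21, 176/21]
R5 ← R5 − (5/16)·R4: [0, 0, 0, 0, 0, 63/8]
The echelon form has 5 nonzero rows; the last pivot sits in the augmented column, so rank(P) = 4 but rank([P|b]) = 5.
Since the ranks differ, the system is inconsistent.

no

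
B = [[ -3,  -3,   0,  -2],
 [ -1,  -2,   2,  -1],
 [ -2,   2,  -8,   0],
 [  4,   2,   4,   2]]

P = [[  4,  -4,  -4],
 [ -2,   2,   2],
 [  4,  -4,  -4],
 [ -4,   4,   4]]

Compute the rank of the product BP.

First compute BP:
[[  2,  -2,  -2],
 [ 12, -12, -12],
 [-44,  44,  44],
 [ 20, -20, -20]]
Now row reduce the product.
R2 ← R2 − (6)·R1: [0, 0, 0]
R3 ← R3 + (22)·R1: [0, 0, 0]
R4 ← R4 − (10)·R1: [0, 0, 0]
1 nonzero row, so rank(BP) = 1.

1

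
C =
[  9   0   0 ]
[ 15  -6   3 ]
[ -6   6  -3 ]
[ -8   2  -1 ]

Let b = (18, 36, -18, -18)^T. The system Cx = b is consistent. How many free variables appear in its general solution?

Row reduce the augmented matrix [C | b].
R2 ← R2 − (5/3)·R1: [0, -6, 3, 6]
R3 ← R3 + (2/3)·R1: [0, 6, -3, -6]
R4 ← R4 + (8/9)·R1: [0, 2, -1, -2]
R3 ← R3 + R2: [0, 0, 0, 0]
R4 ← R4 + (1/3)·R2: [0, 0, 0, 0]
The echelon form has 2 nonzero rows, and every pivot lies in the first 3 columns, so rank(C) = rank([C|b]) = 2.
The system is consistent.
Free variables = (unknowns) − (rank) = 3 − 2 = 1.

1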